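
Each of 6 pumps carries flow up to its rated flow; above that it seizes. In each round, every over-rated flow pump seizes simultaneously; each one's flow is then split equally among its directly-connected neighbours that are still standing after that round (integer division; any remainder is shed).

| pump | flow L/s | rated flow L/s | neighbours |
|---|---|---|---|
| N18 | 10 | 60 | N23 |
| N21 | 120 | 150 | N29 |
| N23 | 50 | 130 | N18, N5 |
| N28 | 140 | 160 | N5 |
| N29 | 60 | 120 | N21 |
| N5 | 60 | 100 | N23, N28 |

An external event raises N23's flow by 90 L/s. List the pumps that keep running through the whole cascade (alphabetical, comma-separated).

Round 1 — N23 at 140 > 130. N23 seizes.
  N23 sheds 140 L/s to N18, N5: 70 each.
    N18: 10+70 = 80 > 60
    N5: 60+70 = 130 > 100
Round 2 — N18, N5 seize.
  N18 sheds 80 L/s: no online neighbours, lost.
  N5 sheds 130 L/s to N28: 130 each.
    N28: 140+130 = 270 > 160
Round 3 — N28 seizes.
  N28 sheds 270 L/s: no online neighbours, lost.
No further seizures.

N21, N29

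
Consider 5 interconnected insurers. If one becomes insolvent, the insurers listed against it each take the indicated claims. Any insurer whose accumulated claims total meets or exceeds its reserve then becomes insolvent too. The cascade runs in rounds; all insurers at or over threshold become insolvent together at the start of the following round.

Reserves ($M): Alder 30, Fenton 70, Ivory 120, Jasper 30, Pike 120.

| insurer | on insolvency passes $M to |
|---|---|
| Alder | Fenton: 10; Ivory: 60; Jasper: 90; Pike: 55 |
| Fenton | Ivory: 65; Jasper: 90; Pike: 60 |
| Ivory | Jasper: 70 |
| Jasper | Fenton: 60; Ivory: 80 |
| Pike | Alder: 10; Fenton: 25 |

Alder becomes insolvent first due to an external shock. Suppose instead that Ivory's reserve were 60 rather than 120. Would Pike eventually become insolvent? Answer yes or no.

With Ivory's reserve at 60:
Round 1 — Alder becomes insolvent (initial).
  Fenton: +10 → 10 < 70
  Ivory: +60 → 60 ≥ 60
  Jasper: +90 → 90 ≥ 30
  Pike: +55 → 55 < 120
Round 2 — Ivory, Jasper become insolvent.
  Fenton: +60 → 70 ≥ 70
Round 3 — Fenton becomes insolvent.
  Pike: +60 → 115 < 120
No further insolvencies.

no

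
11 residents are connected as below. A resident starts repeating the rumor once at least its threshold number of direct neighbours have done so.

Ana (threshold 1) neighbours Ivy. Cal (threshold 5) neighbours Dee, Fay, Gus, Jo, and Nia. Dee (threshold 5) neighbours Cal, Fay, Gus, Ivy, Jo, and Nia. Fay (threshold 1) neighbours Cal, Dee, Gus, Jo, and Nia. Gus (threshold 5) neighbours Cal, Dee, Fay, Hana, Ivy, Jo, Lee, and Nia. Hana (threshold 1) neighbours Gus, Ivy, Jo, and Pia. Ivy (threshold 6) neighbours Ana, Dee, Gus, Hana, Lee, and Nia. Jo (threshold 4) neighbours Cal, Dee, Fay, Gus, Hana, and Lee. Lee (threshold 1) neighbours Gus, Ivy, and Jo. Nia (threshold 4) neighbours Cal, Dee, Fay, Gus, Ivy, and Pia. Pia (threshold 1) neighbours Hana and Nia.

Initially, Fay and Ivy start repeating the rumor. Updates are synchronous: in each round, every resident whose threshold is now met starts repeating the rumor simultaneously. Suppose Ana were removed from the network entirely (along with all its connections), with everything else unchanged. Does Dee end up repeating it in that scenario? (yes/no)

With Ana removed:
Round 1 — Fay, Ivy start repeating the rumor (initial).
Round 2 — checking thresholds:
  Cal: 1 of 5 neighbours < 5, not yet.
  Dee: 2 of 6 neighbours < 5, not yet.
  Gus: 2 of 8 neighbours < 5, not yet.
  Hana: 1 of 4 neighbours ≥ 1, starts repeating the rumor.
  Jo: 1 of 6 neighbours < 4, not yet.
  Lee: 1 of 3 neighbours ≥ 1, starts repeating the rumor.
  Nia: 2 of 6 neighbours < 4, not yet.
Round 3 — checking thresholds:
  Cal: 1 of 5 neighbours < 5, not yet.
  Dee: 2 of 6 neighbours < 5, not yet.
  Gus: 4 of 8 neighbours < 5, not yet.
  Jo: 3 of 6 neighbours < 4, not yet.
  Nia: 2 of 6 neighbours < 4, not yet.
  Pia: 1 of 2 neighbours ≥ 1, starts repeating the rumor.
Round 4 — no new spreads; cascade stops.

no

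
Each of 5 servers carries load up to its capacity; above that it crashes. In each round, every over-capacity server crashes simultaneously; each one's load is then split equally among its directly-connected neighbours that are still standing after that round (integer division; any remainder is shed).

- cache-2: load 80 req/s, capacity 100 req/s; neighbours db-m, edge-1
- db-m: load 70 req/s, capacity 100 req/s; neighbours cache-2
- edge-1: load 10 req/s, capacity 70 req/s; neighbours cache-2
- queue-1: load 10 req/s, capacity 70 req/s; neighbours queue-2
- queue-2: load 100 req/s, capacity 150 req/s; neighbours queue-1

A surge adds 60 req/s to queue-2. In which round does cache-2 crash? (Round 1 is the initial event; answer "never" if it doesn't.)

never

Round 1 — queue-2 at 160 > 150. queue-2 crashes.
  queue-2 sheds 160 req/s to queue-1: 160 each.
    queue-1: 10+160 = 170 > 70
Round 2 — queue-1 crashes.
  queue-1 sheds 170 req/s: no online neighbours, lost.
No further crashes.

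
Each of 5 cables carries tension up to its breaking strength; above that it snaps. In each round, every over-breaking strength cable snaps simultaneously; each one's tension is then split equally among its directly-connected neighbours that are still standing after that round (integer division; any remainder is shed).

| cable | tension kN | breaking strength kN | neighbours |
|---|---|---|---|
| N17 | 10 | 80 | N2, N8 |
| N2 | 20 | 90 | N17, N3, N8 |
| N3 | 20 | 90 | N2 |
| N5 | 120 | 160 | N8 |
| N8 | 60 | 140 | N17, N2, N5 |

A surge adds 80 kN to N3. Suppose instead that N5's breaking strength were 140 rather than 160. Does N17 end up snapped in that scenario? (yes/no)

no

With N5's breaking strength at 140:
Round 1 — N3 at 100 > 90. N3 snaps.
  N3 sheds 100 kN to N2: 100 each.
    N2: 20+100 = 120 > 90
Round 2 — N2 snaps.
  N2 sheds 120 kN to N17, N8: 60 each.
    N17: 10+60 = 70 ≤ 80
    N8: 60+60 = 120 ≤ 140
No further breaks.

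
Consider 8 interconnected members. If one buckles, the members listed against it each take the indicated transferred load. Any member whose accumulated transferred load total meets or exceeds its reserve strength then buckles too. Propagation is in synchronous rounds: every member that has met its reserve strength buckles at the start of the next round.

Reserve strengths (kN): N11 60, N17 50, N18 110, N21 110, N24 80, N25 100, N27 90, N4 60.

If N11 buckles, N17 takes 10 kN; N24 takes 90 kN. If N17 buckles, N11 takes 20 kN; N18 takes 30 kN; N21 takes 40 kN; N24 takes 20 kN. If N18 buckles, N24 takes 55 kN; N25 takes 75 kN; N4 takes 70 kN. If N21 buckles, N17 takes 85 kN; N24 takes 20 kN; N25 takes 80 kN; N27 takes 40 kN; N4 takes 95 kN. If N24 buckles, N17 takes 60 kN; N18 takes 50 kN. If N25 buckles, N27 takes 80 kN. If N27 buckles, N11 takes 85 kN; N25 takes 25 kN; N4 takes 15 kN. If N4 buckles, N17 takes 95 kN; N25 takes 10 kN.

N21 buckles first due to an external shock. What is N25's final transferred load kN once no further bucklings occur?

90

Round 1 — N21 buckles (initial).
  N17: +85 → 85 ≥ 50
  N24: +20 → 20 < 80
  N25: +80 → 80 < 100
  N27: +40 → 40 < 90
  N4: +95 → 95 ≥ 60
Round 2 — N17, N4 buckle.
  N11: +20 → 20 < 60
  N18: +30 → 30 < 110
  N24: +20 → 40 < 80
  N25: +10 → 90 < 100
No further bucklings.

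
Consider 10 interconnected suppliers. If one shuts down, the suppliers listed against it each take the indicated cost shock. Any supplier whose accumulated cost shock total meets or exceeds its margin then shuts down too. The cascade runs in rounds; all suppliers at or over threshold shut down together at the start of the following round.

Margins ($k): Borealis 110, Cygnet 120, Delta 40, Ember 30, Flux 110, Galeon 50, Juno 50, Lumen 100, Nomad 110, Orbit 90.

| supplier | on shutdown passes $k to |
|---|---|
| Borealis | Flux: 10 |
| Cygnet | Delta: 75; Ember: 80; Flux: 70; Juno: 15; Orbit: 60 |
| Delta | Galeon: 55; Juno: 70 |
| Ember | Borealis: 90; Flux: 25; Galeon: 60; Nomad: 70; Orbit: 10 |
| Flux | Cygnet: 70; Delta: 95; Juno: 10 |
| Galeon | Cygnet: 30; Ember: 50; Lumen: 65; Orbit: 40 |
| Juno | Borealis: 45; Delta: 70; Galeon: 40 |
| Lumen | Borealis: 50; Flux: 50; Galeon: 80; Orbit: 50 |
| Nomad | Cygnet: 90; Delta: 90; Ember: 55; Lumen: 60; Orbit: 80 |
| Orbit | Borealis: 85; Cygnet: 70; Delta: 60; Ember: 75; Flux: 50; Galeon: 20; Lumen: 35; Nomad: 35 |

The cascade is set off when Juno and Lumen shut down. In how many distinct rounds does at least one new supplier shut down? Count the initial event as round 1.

Round 1 — Juno, Lumen shut down (initial).
  Borealis: +45+50 → 95 < 110
  Delta: +70 → 70 ≥ 40
  Flux: +50 → 50 < 110
  Galeon: +40+80 → 120 ≥ 50
  Orbit: +50 → 50 < 90
Round 2 — Delta, Galeon shut down.
  Cygnet: +30 → 30 < 120
  Ember: +50 → 50 ≥ 30
  Orbit: +40 → 90 ≥ 90
Round 3 — Ember, Orbit shut down.
  Borealis: +90+85 → 270 ≥ 110
  Cygnet: +70 → 100 < 120
  Flux: +25+50 → 125 ≥ 110
  Nomad: +70+35 → 105 < 110
Round 4 — Borealis, Flux shut down.
  Cygnet: +70 → 170 ≥ 120
Round 5 — Cygnet shuts down.
No further shutdowns.

5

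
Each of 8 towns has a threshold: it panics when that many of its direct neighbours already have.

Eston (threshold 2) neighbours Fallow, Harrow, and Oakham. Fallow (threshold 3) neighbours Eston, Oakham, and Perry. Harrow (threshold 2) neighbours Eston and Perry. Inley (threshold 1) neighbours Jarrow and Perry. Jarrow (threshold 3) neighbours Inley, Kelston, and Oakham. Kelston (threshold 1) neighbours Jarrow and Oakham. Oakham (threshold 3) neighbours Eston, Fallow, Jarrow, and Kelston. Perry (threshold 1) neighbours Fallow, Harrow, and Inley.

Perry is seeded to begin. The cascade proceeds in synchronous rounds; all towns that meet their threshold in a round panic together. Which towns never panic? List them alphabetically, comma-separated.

Round 1 — Perry panics (initial).
Round 2 — checking thresholds:
  Fallow: 1 of 3 neighbours < 3, holds.
  Harrow: 1 of 2 neighbours < 2, holds.
  Inley: 1 of 2 neighbours ≥ 1, panics.
Round 3 — no new panics; cascade stops.

Eston, Fallow, Harrow, Jarrow, Kelston, Oakham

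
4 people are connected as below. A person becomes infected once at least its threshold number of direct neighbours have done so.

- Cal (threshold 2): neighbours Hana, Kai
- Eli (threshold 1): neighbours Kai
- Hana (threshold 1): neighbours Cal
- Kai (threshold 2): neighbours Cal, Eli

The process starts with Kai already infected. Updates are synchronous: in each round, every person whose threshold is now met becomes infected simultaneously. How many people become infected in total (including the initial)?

Round 1 — Kai becomes infected (initial).
Round 2 — checking thresholds:
  Cal: 1 of 2 neighbours < 2, below threshold.
  Eli: 1 of 1 neighbours ≥ 1, becomes infected.
Round 3 — no new infections; cascade stops.

2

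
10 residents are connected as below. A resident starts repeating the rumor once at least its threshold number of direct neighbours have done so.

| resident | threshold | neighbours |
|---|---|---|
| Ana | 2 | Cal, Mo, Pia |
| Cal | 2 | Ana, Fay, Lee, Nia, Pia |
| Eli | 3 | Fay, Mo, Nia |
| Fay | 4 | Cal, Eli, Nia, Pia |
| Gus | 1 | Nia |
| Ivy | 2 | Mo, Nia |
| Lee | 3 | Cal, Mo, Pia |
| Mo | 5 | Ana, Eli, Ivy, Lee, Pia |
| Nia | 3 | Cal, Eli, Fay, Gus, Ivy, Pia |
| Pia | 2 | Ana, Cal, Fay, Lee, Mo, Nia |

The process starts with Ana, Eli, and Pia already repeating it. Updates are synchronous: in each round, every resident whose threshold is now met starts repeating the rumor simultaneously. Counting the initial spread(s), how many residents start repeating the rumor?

7

Round 1 — Ana, Eli, Pia start repeating the rumor (initial).
Round 2 — checking thresholds:
  Cal: 2 of 5 neighbours ≥ 2, starts repeating the rumor.
  Fay: 2 of 4 neighbours < 4, not yet.
  Lee: 1 of 3 neighbours < 3, not yet.
  Mo: 3 of 5 neighbours < 5, not yet.
  Nia: 2 of 6 neighbours < 3, not yet.
Round 3 — checking thresholds:
  Fay: 3 of 4 neighbours < 4, not yet.
  Lee: 2 of 3 neighbours < 3, not yet.
  Mo: 3 of 5 neighbours < 5, not yet.
  Nia: 3 of 6 neighbours ≥ 3, starts repeating the rumor.
Round 4 — checking thresholds:
  Fay: 4 of 4 neighbours ≥ 4, starts repeating the rumor.
  Gus: 1 of 1 neighbours ≥ 1, starts repeating the rumor.
  Ivy: 1 of 2 neighbours < 2, not yet.
  Lee: 2 of 3 neighbours < 3, not yet.
  Mo: 3 of 5 neighbours < 5, not yet.
Round 5 — no new spreads; cascade stops.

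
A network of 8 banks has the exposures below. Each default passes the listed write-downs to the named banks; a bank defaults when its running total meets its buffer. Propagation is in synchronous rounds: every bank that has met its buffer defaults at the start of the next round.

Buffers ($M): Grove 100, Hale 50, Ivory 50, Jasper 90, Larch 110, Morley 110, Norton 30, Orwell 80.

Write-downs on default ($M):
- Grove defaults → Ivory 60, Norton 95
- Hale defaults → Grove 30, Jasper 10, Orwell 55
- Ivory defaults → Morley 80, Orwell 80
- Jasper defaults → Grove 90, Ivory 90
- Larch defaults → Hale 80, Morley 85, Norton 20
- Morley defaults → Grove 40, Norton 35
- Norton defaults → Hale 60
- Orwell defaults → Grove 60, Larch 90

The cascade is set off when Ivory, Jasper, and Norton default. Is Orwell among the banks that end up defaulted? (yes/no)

yes

Round 1 — Ivory, Jasper, Norton default (initial).
  Grove: +90 → 90 < 100
  Hale: +60 → 60 ≥ 50
  Morley: +80 → 80 < 110
  Orwell: +80 → 80 ≥ 80
Round 2 — Hale, Orwell default.
  Grove: +30+60 → 180 ≥ 100
  Larch: +90 → 90 < 110
Round 3 — Grove defaults.
No further defaults.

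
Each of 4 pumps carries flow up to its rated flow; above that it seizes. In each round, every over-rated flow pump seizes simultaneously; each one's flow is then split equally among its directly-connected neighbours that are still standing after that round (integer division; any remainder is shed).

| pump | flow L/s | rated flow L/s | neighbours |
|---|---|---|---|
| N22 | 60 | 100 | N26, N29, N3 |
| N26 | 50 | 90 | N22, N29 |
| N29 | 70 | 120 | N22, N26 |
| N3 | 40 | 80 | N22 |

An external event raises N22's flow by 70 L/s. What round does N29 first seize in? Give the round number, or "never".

3

Round 1 — N22 at 130 > 100. N22 seizes.
  N22 sheds 130 L/s to N26, N29, N3: 43 each (1 lost).
    N26: 50+43 = 93 > 90
    N29: 70+43 = 113 ≤ 120
    N3: 40+43 = 83 > 80
Round 2 — N26, N3 seize.
  N26 sheds 93 L/s to N29: 93 each.
    N29: 113+93 = 206 > 120
  N3 sheds 83 L/s: no online neighbours, lost.
Round 3 — N29 seizes.
  N29 sheds 206 L/s: no online neighbours, lost.
No further seizures.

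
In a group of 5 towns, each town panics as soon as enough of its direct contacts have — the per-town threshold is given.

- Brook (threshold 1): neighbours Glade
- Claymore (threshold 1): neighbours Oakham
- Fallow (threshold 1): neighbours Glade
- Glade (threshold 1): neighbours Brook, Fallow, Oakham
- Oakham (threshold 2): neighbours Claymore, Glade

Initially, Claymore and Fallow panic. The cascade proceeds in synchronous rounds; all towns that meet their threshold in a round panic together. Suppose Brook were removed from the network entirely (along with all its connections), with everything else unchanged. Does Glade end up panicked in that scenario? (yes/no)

With Brook removed:
Round 1 — Claymore, Fallow panic (initial).
Round 2 — checking thresholds:
  Glade: 1 of 2 neighbours ≥ 1, panics.
  Oakham: 1 of 2 neighbours < 2, below threshold.
Round 3 — checking thresholds:
  Oakham: 2 of 2 neighbours ≥ 2, panics.
Round 4 — no new panics; cascade stops.

yes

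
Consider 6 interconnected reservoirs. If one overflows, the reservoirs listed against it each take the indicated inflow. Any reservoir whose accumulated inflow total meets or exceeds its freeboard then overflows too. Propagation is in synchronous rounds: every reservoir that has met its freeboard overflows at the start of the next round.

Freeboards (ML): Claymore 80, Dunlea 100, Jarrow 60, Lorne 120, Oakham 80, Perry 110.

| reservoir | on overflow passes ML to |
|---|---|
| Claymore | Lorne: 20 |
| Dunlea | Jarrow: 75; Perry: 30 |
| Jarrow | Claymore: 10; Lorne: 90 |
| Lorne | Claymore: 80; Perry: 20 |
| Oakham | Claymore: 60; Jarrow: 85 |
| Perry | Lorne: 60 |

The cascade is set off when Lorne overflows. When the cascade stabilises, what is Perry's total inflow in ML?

20

Round 1 — Lorne overflows (initial).
  Claymore: +80 → 80 ≥ 80
  Perry: +20 → 20 < 110
Round 2 — Claymore overflows.
No further overflows.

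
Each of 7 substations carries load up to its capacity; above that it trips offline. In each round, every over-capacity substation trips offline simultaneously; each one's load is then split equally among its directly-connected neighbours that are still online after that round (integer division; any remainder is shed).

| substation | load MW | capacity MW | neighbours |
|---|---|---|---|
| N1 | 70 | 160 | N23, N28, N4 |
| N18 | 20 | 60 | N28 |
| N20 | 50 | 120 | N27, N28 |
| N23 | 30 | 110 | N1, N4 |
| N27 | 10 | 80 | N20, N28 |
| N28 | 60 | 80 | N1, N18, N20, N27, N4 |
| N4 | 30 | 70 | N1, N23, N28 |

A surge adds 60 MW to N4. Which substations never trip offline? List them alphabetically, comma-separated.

N1, N18, N20, N23, N27

Round 1 — N4 at 90 > 70. N4 trips offline.
  N4 sheds 90 MW to N1, N23, N28: 30 each.
    N1: 70+30 = 100 ≤ 160
    N23: 30+30 = 60 ≤ 110
    N28: 60+30 = 90 > 80
Round 2 — N28 trips offline.
  N28 sheds 90 MW to N1, N18, N20, N27: 22 each (2 lost).
    N1: 100+22 = 122 ≤ 160
    N18: 20+22 = 42 ≤ 60
    N20: 50+22 = 72 ≤ 120
    N27: 10+22 = 32 ≤ 80
No further trips.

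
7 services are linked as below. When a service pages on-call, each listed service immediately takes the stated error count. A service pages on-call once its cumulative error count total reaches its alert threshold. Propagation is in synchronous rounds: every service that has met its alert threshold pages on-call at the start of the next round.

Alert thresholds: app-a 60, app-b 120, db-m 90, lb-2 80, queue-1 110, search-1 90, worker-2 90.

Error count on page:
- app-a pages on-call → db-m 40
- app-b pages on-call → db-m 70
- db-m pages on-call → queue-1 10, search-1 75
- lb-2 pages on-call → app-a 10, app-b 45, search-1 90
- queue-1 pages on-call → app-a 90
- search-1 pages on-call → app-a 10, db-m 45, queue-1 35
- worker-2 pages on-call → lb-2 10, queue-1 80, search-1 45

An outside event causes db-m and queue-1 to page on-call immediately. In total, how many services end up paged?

Round 1 — db-m, queue-1 page on-call (initial).
  app-a: +90 → 90 ≥ 60
  search-1: +75 → 75 < 90
Round 2 — app-a pages on-call.
No further pages.

3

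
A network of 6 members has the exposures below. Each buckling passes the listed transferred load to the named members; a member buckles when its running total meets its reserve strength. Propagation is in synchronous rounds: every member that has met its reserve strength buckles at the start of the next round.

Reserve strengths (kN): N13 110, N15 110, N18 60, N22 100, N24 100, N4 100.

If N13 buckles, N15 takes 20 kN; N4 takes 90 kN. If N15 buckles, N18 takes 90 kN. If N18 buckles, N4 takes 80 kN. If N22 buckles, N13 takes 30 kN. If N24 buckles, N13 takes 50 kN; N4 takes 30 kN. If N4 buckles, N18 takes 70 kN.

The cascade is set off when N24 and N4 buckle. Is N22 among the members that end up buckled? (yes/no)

no

Round 1 — N24, N4 buckle (initial).
  N13: +50 → 50 < 110
  N18: +70 → 70 ≥ 60
Round 2 — N18 buckles.
No further bucklings.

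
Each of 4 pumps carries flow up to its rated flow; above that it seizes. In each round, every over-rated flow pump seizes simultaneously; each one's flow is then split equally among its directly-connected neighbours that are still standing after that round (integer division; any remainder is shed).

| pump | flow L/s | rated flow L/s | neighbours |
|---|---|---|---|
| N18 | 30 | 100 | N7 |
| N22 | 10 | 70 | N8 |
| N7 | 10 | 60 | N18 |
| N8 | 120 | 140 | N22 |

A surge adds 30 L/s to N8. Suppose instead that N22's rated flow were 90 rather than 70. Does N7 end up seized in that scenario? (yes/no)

With N22's rated flow at 90:
Round 1 — N8 at 150 > 140. N8 seizes.
  N8 sheds 150 L/s to N22: 150 each.
    N22: 10+150 = 160 > 90
Round 2 — N22 seizes.
  N22 sheds 160 L/s: no online neighbours, lost.
No further seizures.

no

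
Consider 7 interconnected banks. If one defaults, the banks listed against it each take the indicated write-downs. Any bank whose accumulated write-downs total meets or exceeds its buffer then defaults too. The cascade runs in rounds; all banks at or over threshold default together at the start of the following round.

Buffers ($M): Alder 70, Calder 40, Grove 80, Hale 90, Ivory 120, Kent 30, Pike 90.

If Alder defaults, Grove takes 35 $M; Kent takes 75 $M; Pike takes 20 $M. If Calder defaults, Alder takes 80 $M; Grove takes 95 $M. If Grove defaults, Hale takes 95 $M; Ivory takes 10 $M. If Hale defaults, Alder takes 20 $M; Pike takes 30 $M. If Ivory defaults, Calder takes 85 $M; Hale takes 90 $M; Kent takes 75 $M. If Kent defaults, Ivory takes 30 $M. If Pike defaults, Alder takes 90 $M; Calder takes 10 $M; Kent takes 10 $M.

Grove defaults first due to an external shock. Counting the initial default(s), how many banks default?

Round 1 — Grove defaults (initial).
  Hale: +95 → 95 ≥ 90
  Ivory: +10 → 10 < 120
Round 2 — Hale defaults.
  Alder: +20 → 20 < 70
  Pike: +30 → 30 < 90
No further defaults.

2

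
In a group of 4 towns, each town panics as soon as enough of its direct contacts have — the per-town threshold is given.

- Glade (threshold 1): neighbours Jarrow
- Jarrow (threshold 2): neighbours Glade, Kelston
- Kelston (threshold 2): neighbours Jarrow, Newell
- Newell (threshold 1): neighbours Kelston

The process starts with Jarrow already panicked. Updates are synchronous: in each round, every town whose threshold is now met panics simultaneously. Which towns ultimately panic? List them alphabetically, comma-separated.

Round 1 — Jarrow panics (initial).
Round 2 — checking thresholds:
  Glade: 1 of 1 neighbours ≥ 1, panics.
  Kelston: 1 of 2 neighbours < 2, not yet.
Round 3 — no new panics; cascade stops.

Glade, Jarrow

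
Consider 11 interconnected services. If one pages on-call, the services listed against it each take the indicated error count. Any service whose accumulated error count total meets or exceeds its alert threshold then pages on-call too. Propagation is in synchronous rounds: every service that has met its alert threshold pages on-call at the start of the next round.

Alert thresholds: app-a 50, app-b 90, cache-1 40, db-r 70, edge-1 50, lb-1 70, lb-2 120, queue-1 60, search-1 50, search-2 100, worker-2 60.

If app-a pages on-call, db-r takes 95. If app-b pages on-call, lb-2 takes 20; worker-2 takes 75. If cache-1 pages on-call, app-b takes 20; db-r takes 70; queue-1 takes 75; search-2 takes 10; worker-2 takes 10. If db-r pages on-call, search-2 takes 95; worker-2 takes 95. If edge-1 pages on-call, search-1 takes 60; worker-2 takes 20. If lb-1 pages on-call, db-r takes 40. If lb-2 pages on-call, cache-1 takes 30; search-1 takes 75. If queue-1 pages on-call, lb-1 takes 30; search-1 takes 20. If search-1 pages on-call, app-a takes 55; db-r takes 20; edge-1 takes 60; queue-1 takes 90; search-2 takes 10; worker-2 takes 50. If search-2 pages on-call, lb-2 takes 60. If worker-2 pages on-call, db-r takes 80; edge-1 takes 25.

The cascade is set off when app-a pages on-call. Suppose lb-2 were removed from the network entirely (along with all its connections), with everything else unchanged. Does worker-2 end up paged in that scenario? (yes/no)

yes

With lb-2 removed:
Round 1 — app-a pages on-call (initial).
  db-r: +95 → 95 ≥ 70
Round 2 — db-r pages on-call.
  search-2: +95 → 95 < 100
  worker-2: +95 → 95 ≥ 60
Round 3 — worker-2 pages on-call.
  edge-1: +25 → 25 < 50
No further pages.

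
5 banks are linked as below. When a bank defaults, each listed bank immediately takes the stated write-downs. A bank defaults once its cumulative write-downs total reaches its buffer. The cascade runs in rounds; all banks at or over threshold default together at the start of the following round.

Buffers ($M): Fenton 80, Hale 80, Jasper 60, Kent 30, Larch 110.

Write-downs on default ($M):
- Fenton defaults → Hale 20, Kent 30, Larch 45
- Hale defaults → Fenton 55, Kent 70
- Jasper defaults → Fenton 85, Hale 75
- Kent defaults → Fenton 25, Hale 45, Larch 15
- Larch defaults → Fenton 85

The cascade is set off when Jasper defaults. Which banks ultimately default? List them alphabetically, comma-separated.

Fenton, Hale, Jasper, Kent

Round 1 — Jasper defaults (initial).
  Fenton: +85 → 85 ≥ 80
  Hale: +75 → 75 < 80
Round 2 — Fenton defaults.
  Hale: +20 → 95 ≥ 80
  Kent: +30 → 30 ≥ 30
  Larch: +45 → 45 < 110
Round 3 — Hale, Kent default.
  Larch: +15 → 60 < 110
No further defaults.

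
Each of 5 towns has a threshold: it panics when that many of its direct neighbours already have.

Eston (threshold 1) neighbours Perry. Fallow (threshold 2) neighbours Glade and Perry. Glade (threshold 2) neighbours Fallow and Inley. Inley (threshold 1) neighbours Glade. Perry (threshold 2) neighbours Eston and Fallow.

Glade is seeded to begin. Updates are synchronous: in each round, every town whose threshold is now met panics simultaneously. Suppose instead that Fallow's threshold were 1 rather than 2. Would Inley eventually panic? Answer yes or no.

With Fallow's threshold at 1:
Round 1 — Glade panics (initial).
Round 2 — checking thresholds:
  Fallow: 1 of 2 neighbours ≥ 1, panics.
  Inley: 1 of 1 neighbours ≥ 1, panics.
Round 3 — no new panics; cascade stops.

yes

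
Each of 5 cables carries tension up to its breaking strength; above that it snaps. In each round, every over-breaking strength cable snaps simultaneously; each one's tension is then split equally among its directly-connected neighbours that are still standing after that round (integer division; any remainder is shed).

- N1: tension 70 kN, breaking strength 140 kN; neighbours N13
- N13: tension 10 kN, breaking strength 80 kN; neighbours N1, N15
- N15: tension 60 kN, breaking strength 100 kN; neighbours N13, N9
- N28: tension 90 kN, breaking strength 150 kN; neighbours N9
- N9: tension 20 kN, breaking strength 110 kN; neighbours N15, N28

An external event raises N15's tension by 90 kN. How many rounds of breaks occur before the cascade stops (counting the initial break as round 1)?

3

Round 1 — N15 at 150 > 100. N15 snaps.
  N15 sheds 150 kN to N13, N9: 75 each.
    N13: 10+75 = 85 > 80
    N9: 20+75 = 95 ≤ 110
Round 2 — N13 snaps.
  N13 sheds 85 kN to N1: 85 each.
    N1: 70+85 = 155 > 140
Round 3 — N1 snaps.
  N1 sheds 155 kN: no online neighbours, lost.
No further breaks.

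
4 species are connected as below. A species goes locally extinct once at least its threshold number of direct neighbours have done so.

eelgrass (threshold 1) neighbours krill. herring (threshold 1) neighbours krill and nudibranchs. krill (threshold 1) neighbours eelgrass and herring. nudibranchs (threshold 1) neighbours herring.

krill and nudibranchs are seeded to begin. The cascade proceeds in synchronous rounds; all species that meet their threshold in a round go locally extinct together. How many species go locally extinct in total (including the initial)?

Round 1 — krill, nudibranchs go locally extinct (initial).
Round 2 — checking thresholds:
  eelgrass: 1 of 1 neighbours ≥ 1, goes locally extinct.
  herring: 2 of 2 neighbours ≥ 1, goes locally extinct.
Round 3 — no new extinctions; cascade stops.

4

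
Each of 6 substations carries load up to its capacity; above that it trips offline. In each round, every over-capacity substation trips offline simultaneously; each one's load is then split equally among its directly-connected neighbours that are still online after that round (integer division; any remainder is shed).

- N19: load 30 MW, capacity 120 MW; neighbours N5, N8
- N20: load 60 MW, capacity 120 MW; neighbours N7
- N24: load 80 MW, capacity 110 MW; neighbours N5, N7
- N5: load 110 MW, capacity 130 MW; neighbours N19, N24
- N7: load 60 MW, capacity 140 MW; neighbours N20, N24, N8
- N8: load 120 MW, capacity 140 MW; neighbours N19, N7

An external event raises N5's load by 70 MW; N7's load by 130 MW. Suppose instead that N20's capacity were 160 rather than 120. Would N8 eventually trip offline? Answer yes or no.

yes

With N20's capacity at 160:
Round 1 — N5 at 180 > 130; N7 at 190 > 140. N5, N7 trip offline.
  N5 sheds 180 MW to N19, N24: 90 each.
    N19: 30+90 = 120 ≤ 120
    N24: 80+90 = 170 > 110
  N7 sheds 190 MW to N20, N24, N8: 63 each (1 lost).
    N20: 60+63 = 123 ≤ 160
    N24: 170+63 = 233 > 110
    N8: 120+63 = 183 > 140
Round 2 — N24, N8 trip offline.
  N24 sheds 233 MW: no online neighbours, lost.
  N8 sheds 183 MW to N19: 183 each.
    N19: 120+183 = 303 > 120
Round 3 — N19 trips offline.
  N19 sheds 303 MW: no online neighbours, lost.
No further trips.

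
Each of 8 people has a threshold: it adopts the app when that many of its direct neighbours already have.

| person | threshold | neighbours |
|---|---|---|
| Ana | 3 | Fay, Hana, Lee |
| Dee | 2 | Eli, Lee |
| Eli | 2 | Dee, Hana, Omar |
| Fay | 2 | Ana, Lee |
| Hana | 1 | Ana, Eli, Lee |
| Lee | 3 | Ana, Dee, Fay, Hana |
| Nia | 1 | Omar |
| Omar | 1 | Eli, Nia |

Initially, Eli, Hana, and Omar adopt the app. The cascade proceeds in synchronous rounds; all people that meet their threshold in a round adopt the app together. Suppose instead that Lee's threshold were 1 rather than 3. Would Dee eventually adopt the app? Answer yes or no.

With Lee's threshold at 1:
Round 1 — Eli, Hana, Omar adopt the app (initial).
Round 2 — checking thresholds:
  Ana: 1 of 3 neighbours < 3, below threshold.
  Dee: 1 of 2 neighbours < 2, below threshold.
  Lee: 1 of 4 neighbours ≥ 1, adopts the app.
  Nia: 1 of 1 neighbours ≥ 1, adopts the app.
Round 3 — checking thresholds:
  Ana: 2 of 3 neighbours < 3, below threshold.
  Dee: 2 of 2 neighbours ≥ 2, adopts the app.
  Fay: 1 of 2 neighbours < 2, below threshold.
Round 4 — no new adoptions; cascade stops.

yes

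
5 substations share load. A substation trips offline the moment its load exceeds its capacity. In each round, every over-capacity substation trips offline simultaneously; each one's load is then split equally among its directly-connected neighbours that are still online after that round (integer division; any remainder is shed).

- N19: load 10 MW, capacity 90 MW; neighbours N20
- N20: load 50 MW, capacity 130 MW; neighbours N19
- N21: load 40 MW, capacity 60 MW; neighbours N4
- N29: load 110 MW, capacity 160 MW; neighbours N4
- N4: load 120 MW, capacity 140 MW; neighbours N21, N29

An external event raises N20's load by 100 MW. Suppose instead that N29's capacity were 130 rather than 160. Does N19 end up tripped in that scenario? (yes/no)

With N29's capacity at 130:
Round 1 — N20 at 150 > 130. N20 trips offline.
  N20 sheds 150 MW to N19: 150 each.
    N19: 10+150 = 160 > 90
Round 2 — N19 trips offline.
  N19 sheds 160 MW: no online neighbours, lost.
No further trips.

yes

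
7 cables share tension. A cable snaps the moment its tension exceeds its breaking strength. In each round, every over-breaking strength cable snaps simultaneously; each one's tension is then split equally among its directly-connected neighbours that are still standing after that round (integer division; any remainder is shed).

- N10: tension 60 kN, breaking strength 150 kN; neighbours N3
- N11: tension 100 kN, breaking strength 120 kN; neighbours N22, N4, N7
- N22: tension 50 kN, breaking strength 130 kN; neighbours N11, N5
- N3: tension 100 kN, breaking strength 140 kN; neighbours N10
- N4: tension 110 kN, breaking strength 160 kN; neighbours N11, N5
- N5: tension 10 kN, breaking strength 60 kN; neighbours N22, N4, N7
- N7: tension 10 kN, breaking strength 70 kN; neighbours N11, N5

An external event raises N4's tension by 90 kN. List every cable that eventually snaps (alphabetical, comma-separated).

N11, N22, N4, N5, N7

Round 1 — N4 at 200 > 160. N4 snaps.
  N4 sheds 200 kN to N11, N5: 100 each.
    N11: 100+100 = 200 > 120
    N5: 10+100 = 110 > 60
Round 2 — N11, N5 snap.
  N11 sheds 200 kN to N22, N7: 100 each.
    N22: 50+100 = 150 > 130
    N7: 10+100 = 110 > 70
  N5 sheds 110 kN to N22, N7: 55 each.
    N22: 150+55 = 205 > 130
    N7: 110+55 = 165 > 70
Round 3 — N22, N7 snap.
  N22 sheds 205 kN: no online neighbours, lost.
  N7 sheds 165 kN: no online neighbours, lost.
No further breaks.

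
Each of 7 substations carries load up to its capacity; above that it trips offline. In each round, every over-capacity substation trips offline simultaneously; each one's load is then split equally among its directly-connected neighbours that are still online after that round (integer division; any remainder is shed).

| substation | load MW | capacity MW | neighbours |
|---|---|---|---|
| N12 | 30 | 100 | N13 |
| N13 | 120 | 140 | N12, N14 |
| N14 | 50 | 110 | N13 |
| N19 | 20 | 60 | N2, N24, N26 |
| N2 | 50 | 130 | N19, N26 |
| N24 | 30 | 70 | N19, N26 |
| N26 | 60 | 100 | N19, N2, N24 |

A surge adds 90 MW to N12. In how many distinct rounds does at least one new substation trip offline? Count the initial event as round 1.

3

Round 1 — N12 at 120 > 100. N12 trips offline.
  N12 sheds 120 MW to N13: 120 each.
    N13: 120+120 = 240 > 140
Round 2 — N13 trips offline.
  N13 sheds 240 MW to N14: 240 each.
    N14: 50+240 = 290 > 110
Round 3 — N14 trips offline.
  N14 sheds 290 MW: no online neighbours, lost.
No further trips.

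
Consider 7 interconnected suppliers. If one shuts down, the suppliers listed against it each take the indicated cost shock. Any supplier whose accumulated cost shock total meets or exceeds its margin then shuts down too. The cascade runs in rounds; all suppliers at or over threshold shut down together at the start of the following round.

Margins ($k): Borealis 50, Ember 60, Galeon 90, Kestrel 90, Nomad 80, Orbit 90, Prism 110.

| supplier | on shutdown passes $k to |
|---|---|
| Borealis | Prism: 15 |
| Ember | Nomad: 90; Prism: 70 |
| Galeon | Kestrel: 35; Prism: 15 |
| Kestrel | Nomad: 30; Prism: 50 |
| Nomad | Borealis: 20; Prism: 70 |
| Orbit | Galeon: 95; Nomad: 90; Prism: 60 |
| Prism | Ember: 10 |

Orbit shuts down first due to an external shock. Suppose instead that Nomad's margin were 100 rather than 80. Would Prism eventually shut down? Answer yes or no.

With Nomad's margin at 100:
Round 1 — Orbit shuts down (initial).
  Galeon: +95 → 95 ≥ 90
  Nomad: +90 → 90 < 100
  Prism: +60 → 60 < 110
Round 2 — Galeon shuts down.
  Kestrel: +35 → 35 < 90
  Prism: +15 → 75 < 110
No further shutdowns.

no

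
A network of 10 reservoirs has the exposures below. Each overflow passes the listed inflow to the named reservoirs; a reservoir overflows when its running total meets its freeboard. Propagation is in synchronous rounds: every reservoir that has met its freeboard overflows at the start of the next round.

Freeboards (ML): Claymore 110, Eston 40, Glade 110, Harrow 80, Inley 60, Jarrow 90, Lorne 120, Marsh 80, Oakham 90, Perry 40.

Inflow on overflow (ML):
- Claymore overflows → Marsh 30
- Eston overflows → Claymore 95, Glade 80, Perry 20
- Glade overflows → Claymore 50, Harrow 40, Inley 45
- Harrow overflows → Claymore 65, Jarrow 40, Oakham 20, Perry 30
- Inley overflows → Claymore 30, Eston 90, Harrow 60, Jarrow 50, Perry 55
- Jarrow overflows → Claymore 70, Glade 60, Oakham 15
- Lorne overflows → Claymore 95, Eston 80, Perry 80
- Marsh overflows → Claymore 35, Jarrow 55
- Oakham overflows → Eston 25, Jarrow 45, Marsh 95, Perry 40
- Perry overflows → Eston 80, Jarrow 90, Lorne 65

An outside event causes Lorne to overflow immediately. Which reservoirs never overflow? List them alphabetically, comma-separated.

Round 1 — Lorne overflows (initial).
  Claymore: +95 → 95 < 110
  Eston: +80 → 80 ≥ 40
  Perry: +80 → 80 ≥ 40
Round 2 — Eston, Perry overflow.
  Claymore: +95 → 190 ≥ 110
  Glade: +80 → 80 < 110
  Jarrow: +90 → 90 ≥ 90
Round 3 — Claymore, Jarrow overflow.
  Glade: +60 → 140 ≥ 110
  Marsh: +30 → 30 < 80
  Oakham: +15 → 15 < 90
Round 4 — Glade overflows.
  Harrow: +40 → 40 < 80
  Inley: +45 → 45 < 60
No further overflows.

Harrow, Inley, Marsh, Oakham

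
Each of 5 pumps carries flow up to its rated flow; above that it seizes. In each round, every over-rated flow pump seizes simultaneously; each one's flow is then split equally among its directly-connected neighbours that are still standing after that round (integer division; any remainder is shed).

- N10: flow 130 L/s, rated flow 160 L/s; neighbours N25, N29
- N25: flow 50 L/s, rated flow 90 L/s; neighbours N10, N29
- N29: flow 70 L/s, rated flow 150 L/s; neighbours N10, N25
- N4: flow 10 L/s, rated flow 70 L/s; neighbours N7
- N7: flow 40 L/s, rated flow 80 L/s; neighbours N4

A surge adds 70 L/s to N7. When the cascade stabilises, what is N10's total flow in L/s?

130

Round 1 — N7 at 110 > 80. N7 seizes.
  N7 sheds 110 L/s to N4: 110 each.
    N4: 10+110 = 120 > 70
Round 2 — N4 seizes.
  N4 sheds 120 L/s: no online neighbours, lost.
No further seizures.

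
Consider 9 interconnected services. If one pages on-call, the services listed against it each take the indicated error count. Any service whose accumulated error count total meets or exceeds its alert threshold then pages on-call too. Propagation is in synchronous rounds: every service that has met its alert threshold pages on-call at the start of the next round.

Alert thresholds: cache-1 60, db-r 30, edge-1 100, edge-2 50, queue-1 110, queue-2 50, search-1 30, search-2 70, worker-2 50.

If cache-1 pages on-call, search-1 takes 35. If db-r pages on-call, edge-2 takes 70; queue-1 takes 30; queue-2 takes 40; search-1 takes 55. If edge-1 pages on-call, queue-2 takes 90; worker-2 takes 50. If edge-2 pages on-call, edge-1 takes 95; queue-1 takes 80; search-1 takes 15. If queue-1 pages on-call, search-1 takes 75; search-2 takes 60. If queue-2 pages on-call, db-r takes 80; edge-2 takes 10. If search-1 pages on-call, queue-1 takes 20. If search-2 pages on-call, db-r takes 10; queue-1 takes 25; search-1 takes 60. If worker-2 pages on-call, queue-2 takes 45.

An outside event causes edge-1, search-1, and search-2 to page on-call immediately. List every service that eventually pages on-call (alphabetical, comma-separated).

db-r, edge-1, edge-2, queue-1, queue-2, search-1, search-2, worker-2

Round 1 — edge-1, search-1, search-2 page on-call (initial).
  db-r: +10 → 10 < 30
  queue-1: +20+25 → 45 < 110
  queue-2: +90 → 90 ≥ 50
  worker-2: +50 → 50 ≥ 50
Round 2 — queue-2, worker-2 page on-call.
  db-r: +80 → 90 ≥ 30
  edge-2: +10 → 10 < 50
Round 3 — db-r pages on-call.
  edge-2: +70 → 80 ≥ 50
  queue-1: +30 → 75 < 110
Round 4 — edge-2 pages on-call.
  queue-1: +80 → 155 ≥ 110
Round 5 — queue-1 pages on-call.
No further pages.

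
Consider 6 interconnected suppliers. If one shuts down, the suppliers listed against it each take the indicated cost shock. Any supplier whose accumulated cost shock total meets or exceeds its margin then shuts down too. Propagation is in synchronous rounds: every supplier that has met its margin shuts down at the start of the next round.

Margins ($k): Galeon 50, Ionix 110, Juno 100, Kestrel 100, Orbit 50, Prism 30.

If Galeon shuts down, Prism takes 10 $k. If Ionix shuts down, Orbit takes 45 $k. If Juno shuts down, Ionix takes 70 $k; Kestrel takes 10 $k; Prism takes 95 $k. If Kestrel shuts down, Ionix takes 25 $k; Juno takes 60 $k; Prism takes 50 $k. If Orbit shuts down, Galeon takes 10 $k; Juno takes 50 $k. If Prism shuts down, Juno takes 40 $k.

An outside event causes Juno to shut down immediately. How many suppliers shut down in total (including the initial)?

Round 1 — Juno shuts down (initial).
  Ionix: +70 → 70 < 110
  Kestrel: +10 → 10 < 100
  Prism: +95 → 95 ≥ 30
Round 2 — Prism shuts down.
No further shutdowns.

2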